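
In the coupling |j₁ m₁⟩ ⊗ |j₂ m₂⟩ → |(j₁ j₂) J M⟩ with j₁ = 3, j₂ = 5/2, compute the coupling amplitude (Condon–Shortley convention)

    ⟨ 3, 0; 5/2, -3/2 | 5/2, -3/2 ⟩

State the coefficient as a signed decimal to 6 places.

−√(7/30) = -0.483046

triangle: 3!·3!·2!/9! = 72/362880
(j±m)!: 3!·3!·1!·4!·1!·4! = 20736
prefactor² = (2J+1)·Δ·N² = 864/35
  k=0: +1/(0!·3!·3!·1!·0!·1!) = 1/36
  k=1: −1/(1!·2!·2!·0!·1!·2!) = -1/8
Σ = -7/72  ⇒  CG² = 864/35·(-7/72)² = 7/30
CG = −√(7/30) = -0.483046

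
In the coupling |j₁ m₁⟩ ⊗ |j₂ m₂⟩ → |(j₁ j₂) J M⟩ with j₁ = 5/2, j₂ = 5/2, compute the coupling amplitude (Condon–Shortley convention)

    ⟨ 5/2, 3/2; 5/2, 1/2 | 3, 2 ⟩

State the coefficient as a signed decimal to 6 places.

-0.288675  (= −√(1/12))

j₁+j₂−J=2  J+j₁−j₂=3  J−j₁+j₂=3  j₁+j₂+J+1=9
(j₁±m₁, j₂±m₂, J±M) = (4,1,3,2,5,1)
P² = 48
sum k=0..1:
  [0] +1/24 = 1/24
  [1] −1/12 = -1/12
S = -1/24
C² = P²·S² = 1/12 ; C = -0.288675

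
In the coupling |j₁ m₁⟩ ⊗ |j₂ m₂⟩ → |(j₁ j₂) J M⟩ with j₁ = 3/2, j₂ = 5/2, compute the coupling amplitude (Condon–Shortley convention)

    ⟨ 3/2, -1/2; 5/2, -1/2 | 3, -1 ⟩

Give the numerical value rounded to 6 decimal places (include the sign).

-0.129099  (= −√(1/60))

j₁+j₂−J=1  J+j₁−j₂=2  J−j₁+j₂=4  j₁+j₂+J+1=8
(j₁±m₁, j₂±m₂, J±M) = (1,2,2,3,2,4)
P² = 48/5
sum k=0..1:
  [0] +1/8 = 1/8
  [1] −1/6 = -1/6
S = -1/24
C² = P²·S² = 1/60 ; C = -0.129099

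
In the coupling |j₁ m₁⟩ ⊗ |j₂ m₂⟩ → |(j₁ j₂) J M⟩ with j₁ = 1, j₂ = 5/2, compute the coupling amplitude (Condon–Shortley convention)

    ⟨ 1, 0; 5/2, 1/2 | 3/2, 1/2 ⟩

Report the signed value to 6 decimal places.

−√(2/5) = -0.632456

triangle: 2!×0!×3!/6! = 12/720
(j±m)!: 1!×1!×3!×2!×2!×1! = 24
prefactor² = (2J+1)×Δ×N² = 8/5
  k=1: −1/(1!×1!×0!×2!×0!×1!) = -1/2
Σ = -1/2  ⇒  CG² = 8/5×(-1/2)² = 2/5
CG = −√(2/5) = -0.632456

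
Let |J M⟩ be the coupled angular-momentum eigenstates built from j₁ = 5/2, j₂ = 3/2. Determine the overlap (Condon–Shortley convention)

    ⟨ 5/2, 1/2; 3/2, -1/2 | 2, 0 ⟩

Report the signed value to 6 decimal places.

√[5·2!3!1!/7! · 3!2!1!2!2!2!] = √(8/7)
  +(−1)^0/∏(0,2,2,1,1,0)! = 1/4  (running 1/4)
  +(−1)^1/∏(1,1,1,0,2,1)! = -1/2  (running -1/4)
⟨..|..⟩ = √(8/7)·(-1/4) = -0.267261

−√(1/14) = -0.267261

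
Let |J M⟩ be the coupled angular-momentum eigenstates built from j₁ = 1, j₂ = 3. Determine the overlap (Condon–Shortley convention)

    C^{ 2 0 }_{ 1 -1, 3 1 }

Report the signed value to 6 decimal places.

+0.534522  (= +√(2/7))

√[5·2!0!4!/7! · 0!2!4!2!2!2!] = √(128/7)
  +(−1)^2/∏(2,0,0,2,0,2)! = 1/8  (running 1/8)
⟨..|..⟩ = √(128/7)·(1/8) = +0.534522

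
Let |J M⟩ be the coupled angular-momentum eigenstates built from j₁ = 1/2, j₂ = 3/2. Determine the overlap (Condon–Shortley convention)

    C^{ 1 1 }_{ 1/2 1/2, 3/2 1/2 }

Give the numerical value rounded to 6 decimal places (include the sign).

triangle: 1!×0!×2!/4! = 2/24
(j±m)!: 1!×0!×2!×1!×2!×0! = 4
prefactor² = (2J+1)×Δ×N² = 1
  k=0: +1/(0!×1!×0!×2!×0!×0!) = 1/2
Σ = 1/2  ⇒  CG² = 1×1/2² = 1/4
CG = +√(1/4) = +0.500000

+√(1/4) ≈ +0.500000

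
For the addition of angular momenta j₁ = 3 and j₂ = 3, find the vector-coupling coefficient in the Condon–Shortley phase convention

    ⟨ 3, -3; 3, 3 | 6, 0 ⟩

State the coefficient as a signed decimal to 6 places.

triangle: 0!·6!·6!/13! = 518400/6227020800
(j±m)!: 0!·6!·6!·0!·6!·6! = 268738560000
prefactor² = (2J+1)·Δ·N² = 22394880000/77
  k=0: +1/(0!·0!·6!·6!·0!·0!) = 1/518400
Σ = 1/518400  ⇒  CG² = 22394880000/77·1/518400² = 1/924
CG = +√(1/924) = +0.032898

+√(1/924) = +0.032898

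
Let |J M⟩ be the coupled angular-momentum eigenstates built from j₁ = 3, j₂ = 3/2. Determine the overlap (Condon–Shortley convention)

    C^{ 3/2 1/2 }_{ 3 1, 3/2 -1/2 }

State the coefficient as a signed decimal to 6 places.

-0.585540  (= −√(12/35))

j₁+j₂−J=3  J+j₁−j₂=3  J−j₁+j₂=0  j₁+j₂+J+1=7
(j₁±m₁, j₂±m₂, J±M) = (4,2,1,2,2,1)
P² = 192/35
sum k=1..1:
  [1] −1/4 = -1/4
S = -1/4
C² = P²·S² = 12/35 ; C = -0.585540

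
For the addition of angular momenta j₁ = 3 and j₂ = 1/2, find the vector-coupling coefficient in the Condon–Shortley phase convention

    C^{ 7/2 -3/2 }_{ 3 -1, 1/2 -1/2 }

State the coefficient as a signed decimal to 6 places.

√[8·0!6!1!/8! · 2!4!0!1!2!5!] = √(11520/7)
  +(−1)^0/∏(0,0,4,0,2,1)! = 1/48  (running 1/48)
⟨..|..⟩ = √(11520/7)·(1/48) = +0.845154

+0.845154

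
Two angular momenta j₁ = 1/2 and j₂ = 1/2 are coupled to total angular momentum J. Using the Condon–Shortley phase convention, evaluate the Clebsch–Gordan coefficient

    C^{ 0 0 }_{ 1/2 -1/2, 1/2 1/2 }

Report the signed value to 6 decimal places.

j₁+j₂−J=1  J+j₁−j₂=0  J−j₁+j₂=0  j₁+j₂+J+1=2
(j₁±m₁, j₂±m₂, J±M) = (0,1,1,0,0,0)
P² = 1/2
sum k=1..1:
  [1] −1/1 = -1
S = -1
C² = P²·S² = 1/2 ; C = -0.707107

-0.707107  (= −√(1/2))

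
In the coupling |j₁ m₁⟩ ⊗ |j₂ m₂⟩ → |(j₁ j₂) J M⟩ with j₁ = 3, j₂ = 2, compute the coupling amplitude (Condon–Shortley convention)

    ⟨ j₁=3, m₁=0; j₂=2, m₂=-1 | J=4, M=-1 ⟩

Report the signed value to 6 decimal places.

triangle: 1!×5!×3!/10! = 720/3628800
(j±m)!: 3!×3!×1!×3!×3!×5! = 155520
prefactor² = (2J+1)×Δ×N² = 1944/7
  k=0: +1/(0!×1!×3!×1!×2!×2!) = 1/24
  k=1: −1/(1!×0!×2!×0!×3!×3!) = -1/72
Σ = 1/36  ⇒  CG² = 1944/7×1/36² = 3/14
CG = +√(3/14) = +0.462910

+√(3/14) ≈ +0.462910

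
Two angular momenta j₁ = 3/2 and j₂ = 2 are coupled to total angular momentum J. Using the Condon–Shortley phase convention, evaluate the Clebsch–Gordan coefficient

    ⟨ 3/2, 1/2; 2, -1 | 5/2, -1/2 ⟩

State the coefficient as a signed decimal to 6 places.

+0.597614  (= +√(5/14))

√[6·1!2!3!/7! · 2!1!1!3!2!3!] = √(72/35)
  +(−1)^0/∏(0,1,1,1,1,2)! = 1/2  (running 1/2)
  +(−1)^1/∏(1,0,0,0,2,3)! = -1/12  (running 5/12)
⟨..|..⟩ = √(72/35)·(5/12) = +0.597614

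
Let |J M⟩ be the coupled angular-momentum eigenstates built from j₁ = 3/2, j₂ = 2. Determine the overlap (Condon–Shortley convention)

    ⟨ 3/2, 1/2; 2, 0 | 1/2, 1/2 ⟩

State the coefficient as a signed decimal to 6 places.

j₁+j₂−J=3  J+j₁−j₂=0  J−j₁+j₂=1  j₁+j₂+J+1=5
(j₁±m₁, j₂±m₂, J±M) = (2,1,2,2,1,0)
P² = 4/5
sum k=1..1:
  [1] −1/2 = -1/2
S = -1/2
C² = P²·S² = 1/5 ; C = -0.447214

−√(1/5) = -0.447214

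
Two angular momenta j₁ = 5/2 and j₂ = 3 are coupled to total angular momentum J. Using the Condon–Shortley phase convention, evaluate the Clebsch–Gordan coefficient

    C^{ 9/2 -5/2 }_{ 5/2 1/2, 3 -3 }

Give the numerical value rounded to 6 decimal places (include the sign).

+√(3/11) = +0.522233

triangle: 1!×4!×5!/11! = 2880/39916800
(j±m)!: 3!×2!×0!×6!×2!×7! = 87091200
prefactor² = (2J+1)×Δ×N² = 691200/11
  k=0: +1/(0!×1!×2!×0!×2!×5!) = 1/480
Σ = 1/480  ⇒  CG² = 691200/11×1/480² = 3/11
CG = +√(3/11) = +0.522233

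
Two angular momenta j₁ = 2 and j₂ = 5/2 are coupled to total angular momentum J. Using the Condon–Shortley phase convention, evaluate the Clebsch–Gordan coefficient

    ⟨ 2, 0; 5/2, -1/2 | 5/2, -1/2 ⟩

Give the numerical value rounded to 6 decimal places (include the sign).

−√(8/35) ≈ -0.478091

j₁+j₂−J=2  J+j₁−j₂=2  J−j₁+j₂=3  j₁+j₂+J+1=8
(j₁±m₁, j₂±m₂, J±M) = (2,2,2,3,2,3)
P² = 72/35
sum k=0..2:
  [0] +1/8 = 1/8
  [1] −1/2 = -1/2
  [2] +1/24 = 1/24
S = -1/3
C² = P²·S² = 8/35 ; C = -0.478091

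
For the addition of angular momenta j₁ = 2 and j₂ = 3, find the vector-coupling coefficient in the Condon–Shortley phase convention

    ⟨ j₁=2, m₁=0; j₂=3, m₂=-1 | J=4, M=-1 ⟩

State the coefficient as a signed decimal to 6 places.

+√(3/28) ≈ +0.327327

triangle: 1!*3!*5!/10! = 720/3628800
(j±m)!: 2!*2!*2!*4!*3!*5! = 138240
prefactor² = (2J+1)*Δ*N² = 1728/7
  k=0: +1/(0!*1!*2!*2!*1!*3!) = 1/24
  k=1: −1/(1!*0!*1!*1!*2!*4!) = -1/48
Σ = 1/48  ⇒  CG² = 1728/7*1/48² = 3/28
CG = +√(3/28) = +0.327327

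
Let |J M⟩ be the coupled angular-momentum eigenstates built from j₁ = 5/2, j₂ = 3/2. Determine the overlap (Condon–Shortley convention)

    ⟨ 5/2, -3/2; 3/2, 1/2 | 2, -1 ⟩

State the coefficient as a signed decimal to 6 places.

j₁+j₂−J=2  J+j₁−j₂=3  J−j₁+j₂=1  j₁+j₂+J+1=7
(j₁±m₁, j₂±m₂, J±M) = (1,4,2,1,1,3)
P² = 24/7
sum k=1..2:
  [1] −1/6 = -1/6
  [2] +1/4 = 1/4
S = 1/12
C² = P²·S² = 1/42 ; C = +0.154303

+√(1/42) = +0.154303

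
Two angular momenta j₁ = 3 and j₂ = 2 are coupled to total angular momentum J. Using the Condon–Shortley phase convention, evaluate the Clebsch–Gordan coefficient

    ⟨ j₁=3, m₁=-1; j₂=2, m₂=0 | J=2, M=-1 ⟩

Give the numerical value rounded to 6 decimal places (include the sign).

triangle: 3!·3!·1!/8! = 36/40320
(j±m)!: 2!·4!·2!·2!·1!·3! = 1152
prefactor² = (2J+1)·Δ·N² = 36/7
  k=1: −1/(1!·2!·3!·1!·0!·0!) = -1/12
  k=2: +1/(2!·1!·2!·0!·1!·1!) = 1/4
Σ = 1/6  ⇒  CG² = 36/7·1/6² = 1/7
CG = +√(1/7) = +0.377964

+√(1/7) = +0.377964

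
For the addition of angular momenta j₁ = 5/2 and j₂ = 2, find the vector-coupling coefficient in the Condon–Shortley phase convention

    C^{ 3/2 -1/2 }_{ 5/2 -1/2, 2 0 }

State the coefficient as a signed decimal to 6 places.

√[4·3!2!1!/7! · 2!3!2!2!1!2!] = √(32/35)
  +(−1)^1/∏(1,2,2,1,0,0)! = -1/4  (running -1/4)
  +(−1)^2/∏(2,1,1,0,1,1)! = 1/2  (running 1/4)
⟨..|..⟩ = √(32/35)·(1/4) = +0.239046

+√(2/35) = +0.239046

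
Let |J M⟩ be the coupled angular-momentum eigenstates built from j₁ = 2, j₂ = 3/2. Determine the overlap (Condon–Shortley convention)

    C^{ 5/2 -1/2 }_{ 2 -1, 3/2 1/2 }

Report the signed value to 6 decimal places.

−√(5/14) ≈ -0.597614

√[6·1!3!2!/7! · 1!3!2!1!2!3!] = √(72/35)
  +(−1)^0/∏(0,1,3,2,0,0)! = 1/12  (running 1/12)
  +(−1)^1/∏(1,0,2,1,1,1)! = -1/2  (running -5/12)
⟨..|..⟩ = √(72/35)·(-5/12) = -0.597614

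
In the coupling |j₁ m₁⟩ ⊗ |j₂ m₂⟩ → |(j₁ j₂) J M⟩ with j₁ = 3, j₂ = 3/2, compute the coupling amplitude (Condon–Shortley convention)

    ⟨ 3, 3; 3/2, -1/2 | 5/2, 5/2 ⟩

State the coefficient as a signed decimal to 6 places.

√[6·2!4!1!/8! · 6!0!1!2!5!0!] = √(8640/7)
  +(−1)^0/∏(0,2,0,1,4,0)! = 1/48  (running 1/48)
⟨..|..⟩ = √(8640/7)·(1/48) = +0.731925

+√(15/28) ≈ +0.731925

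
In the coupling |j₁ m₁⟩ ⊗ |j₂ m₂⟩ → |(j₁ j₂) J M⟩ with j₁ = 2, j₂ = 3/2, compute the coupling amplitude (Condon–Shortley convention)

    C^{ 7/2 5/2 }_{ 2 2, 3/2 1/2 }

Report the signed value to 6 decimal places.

+√(3/7) = +0.654654

√[8·0!4!3!/8! · 4!0!2!1!6!1!] = √(6912/7)
  +(−1)^0/∏(0,0,0,2,4,1)! = 1/48  (running 1/48)
⟨..|..⟩ = √(6912/7)·(1/48) = +0.654654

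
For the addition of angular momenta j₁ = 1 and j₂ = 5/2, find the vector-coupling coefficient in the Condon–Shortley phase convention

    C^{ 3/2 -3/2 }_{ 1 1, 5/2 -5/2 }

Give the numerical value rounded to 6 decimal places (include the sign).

√[4·2!0!3!/6! · 2!0!0!5!0!3!] = √(96)
  +(−1)^0/∏(0,2,0,0,0,3)! = 1/12  (running 1/12)
⟨..|..⟩ = √(96)·(1/12) = +0.816497

+0.816497  (= +√(2/3))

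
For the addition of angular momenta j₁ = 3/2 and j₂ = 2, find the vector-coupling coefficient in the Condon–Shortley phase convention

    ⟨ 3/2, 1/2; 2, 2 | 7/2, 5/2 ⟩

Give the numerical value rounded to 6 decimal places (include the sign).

√[8·0!3!4!/8! · 2!1!4!0!6!1!] = √(6912/7)
  +(−1)^0/∏(0,0,1,4,2,0)! = 1/48  (running 1/48)
⟨..|..⟩ = √(6912/7)·(1/48) = +0.654654

+0.654654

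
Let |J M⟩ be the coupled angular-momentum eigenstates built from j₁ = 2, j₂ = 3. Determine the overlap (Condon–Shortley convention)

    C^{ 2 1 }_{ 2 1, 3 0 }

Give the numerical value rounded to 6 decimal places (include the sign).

-0.534522

√[5·3!1!3!/8! · 3!1!3!3!3!1!] = √(81/14)
  +(−1)^0/∏(0,3,1,3,0,0)! = 1/36  (running 1/36)
  +(−1)^1/∏(1,2,0,2,1,1)! = -1/4  (running -2/9)
⟨..|..⟩ = √(81/14)·(-2/9) = -0.534522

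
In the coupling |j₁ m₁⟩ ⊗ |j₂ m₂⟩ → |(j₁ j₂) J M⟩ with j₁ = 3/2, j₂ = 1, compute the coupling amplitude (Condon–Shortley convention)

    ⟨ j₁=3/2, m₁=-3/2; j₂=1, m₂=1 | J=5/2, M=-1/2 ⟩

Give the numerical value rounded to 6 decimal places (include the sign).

triangle: 0!×3!×2!/6! = 12/720
(j±m)!: 0!×3!×2!×0!×2!×3! = 144
prefactor² = (2J+1)×Δ×N² = 72/5
  k=0: +1/(0!×0!×3!×2!×0!×0!) = 1/12
Σ = 1/12  ⇒  CG² = 72/5×1/12² = 1/10
CG = +√(1/10) = +0.316228

+√(1/10) ≈ +0.316228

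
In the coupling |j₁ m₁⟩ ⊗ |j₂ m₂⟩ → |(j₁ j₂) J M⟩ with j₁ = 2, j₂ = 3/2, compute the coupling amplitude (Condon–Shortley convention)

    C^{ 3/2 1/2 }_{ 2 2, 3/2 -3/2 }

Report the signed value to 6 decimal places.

+0.632456  (= +√(2/5))

√[4·2!2!1!/6! · 4!0!0!3!2!1!] = √(32/5)
  +(−1)^0/∏(0,2,0,0,2,1)! = 1/4  (running 1/4)
⟨..|..⟩ = √(32/5)·(1/4) = +0.632456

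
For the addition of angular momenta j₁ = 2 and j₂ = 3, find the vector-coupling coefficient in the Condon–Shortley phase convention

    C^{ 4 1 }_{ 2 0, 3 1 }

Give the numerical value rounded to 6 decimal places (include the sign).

−√(3/28) = -0.327327

j₁+j₂−J=1  J+j₁−j₂=3  J−j₁+j₂=5  j₁+j₂+J+1=10
(j₁±m₁, j₂±m₂, J±M) = (2,2,4,2,5,3)
P² = 1728/7
sum k=0..1:
  [0] +1/48 = 1/48
  [1] −1/24 = -1/24
S = -1/48
C² = P²·S² = 3/28 ; C = -0.327327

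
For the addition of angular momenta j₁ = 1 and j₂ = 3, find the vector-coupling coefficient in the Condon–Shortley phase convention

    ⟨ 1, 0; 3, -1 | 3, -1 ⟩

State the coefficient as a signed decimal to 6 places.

+0.288675  (= +√(1/12))

j₁+j₂−J=1  J+j₁−j₂=1  J−j₁+j₂=5  j₁+j₂+J+1=8
(j₁±m₁, j₂±m₂, J±M) = (1,1,2,4,2,4)
P² = 48
sum k=0..1:
  [0] +1/12 = 1/12
  [1] −1/24 = -1/24
S = 1/24
C² = P²·S² = 1/12 ; C = +0.288675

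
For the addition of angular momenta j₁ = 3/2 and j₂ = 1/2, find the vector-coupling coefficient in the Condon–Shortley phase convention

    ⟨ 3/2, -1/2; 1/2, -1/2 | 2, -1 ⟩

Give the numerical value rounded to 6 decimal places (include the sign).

√[5·0!3!1!/5! · 1!2!0!1!1!3!] = √(3)
  +(−1)^0/∏(0,0,2,0,1,1)! = 1/2  (running 1/2)
⟨..|..⟩ = √(3)·(1/2) = +0.866025

+√(3/4) ≈ +0.866025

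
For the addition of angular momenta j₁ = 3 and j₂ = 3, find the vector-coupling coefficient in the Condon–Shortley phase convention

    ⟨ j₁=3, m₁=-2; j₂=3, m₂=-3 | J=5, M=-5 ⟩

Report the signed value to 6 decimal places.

j₁+j₂−J=1  J+j₁−j₂=5  J−j₁+j₂=5  j₁+j₂+J+1=12
(j₁±m₁, j₂±m₂, J±M) = (1,5,0,6,0,10)
P² = 103680000
sum k=0..0:
  [0] +1/14400 = 1/14400
S = 1/14400
C² = P²·S² = 1/2 ; C = +0.707107

+0.707107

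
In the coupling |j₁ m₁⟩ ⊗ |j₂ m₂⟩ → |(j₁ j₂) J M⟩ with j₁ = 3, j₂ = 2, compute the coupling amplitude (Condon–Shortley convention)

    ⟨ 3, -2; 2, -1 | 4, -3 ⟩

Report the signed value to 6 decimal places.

√[9·1!5!3!/10! · 1!5!1!3!1!7!] = √(6480)
  +(−1)^0/∏(0,1,5,1,0,2)! = 1/240  (running 1/240)
  +(−1)^1/∏(1,0,4,0,1,3)! = -1/144  (running -1/360)
⟨..|..⟩ = √(6480)·(-1/360) = -0.223607

-0.223607  (= −√(1/20))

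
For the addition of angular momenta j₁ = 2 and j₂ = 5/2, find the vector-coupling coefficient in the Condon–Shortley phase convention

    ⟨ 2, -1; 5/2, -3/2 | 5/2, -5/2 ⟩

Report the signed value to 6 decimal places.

−√(3/7) = -0.654654

√[6·2!2!3!/8! · 1!3!1!4!0!5!] = √(432/7)
  +(−1)^1/∏(1,1,2,0,0,3)! = -1/12  (running -1/12)
⟨..|..⟩ = √(432/7)·(-1/12) = -0.654654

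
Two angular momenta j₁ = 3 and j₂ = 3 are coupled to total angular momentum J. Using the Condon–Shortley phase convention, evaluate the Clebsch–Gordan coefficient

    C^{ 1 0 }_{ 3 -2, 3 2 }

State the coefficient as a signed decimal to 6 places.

j₁+j₂−J=5  J+j₁−j₂=1  J−j₁+j₂=1  j₁+j₂+J+1=8
(j₁±m₁, j₂±m₂, J±M) = (1,5,5,1,1,1)
P² = 900/7
sum k=4..5:
  [4] +1/24 = 1/24
  [5] −1/120 = -1/120
S = 1/30
C² = P²·S² = 1/7 ; C = +0.377964

+0.377964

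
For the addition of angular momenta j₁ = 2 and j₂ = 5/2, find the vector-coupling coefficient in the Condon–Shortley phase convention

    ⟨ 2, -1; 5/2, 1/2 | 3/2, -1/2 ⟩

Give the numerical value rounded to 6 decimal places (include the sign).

triangle: 3!*1!*2!/7! = 12/5040
(j±m)!: 1!*3!*3!*2!*1!*2! = 144
prefactor² = (2J+1)*Δ*N² = 48/35
  k=2: +1/(2!*1!*1!*1!*0!*1!) = 1/2
  k=3: −1/(3!*0!*0!*0!*1!*2!) = -1/12
Σ = 5/12  ⇒  CG² = 48/35*5/12² = 5/21
CG = +√(5/21) = +0.487950

+0.487950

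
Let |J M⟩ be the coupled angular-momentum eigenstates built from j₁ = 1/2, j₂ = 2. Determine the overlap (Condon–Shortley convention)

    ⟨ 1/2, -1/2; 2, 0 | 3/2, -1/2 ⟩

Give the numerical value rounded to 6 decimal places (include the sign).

−√(2/5) ≈ -0.632456

√[4·1!0!3!/5! · 0!1!2!2!1!2!] = √(8/5)
  +(−1)^1/∏(1,0,0,1,0,2)! = -1/2  (running -1/2)
⟨..|..⟩ = √(8/5)·(-1/2) = -0.632456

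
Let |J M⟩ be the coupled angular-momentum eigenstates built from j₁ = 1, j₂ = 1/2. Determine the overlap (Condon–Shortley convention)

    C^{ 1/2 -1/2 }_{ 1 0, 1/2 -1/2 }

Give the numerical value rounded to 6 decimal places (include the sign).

+0.577350

triangle: 1!·1!·0!/3! = 1/6
(j±m)!: 1!·1!·0!·1!·0!·1! = 1
prefactor² = (2J+1)·Δ·N² = 1/3
  k=0: +1/(0!·1!·1!·0!·0!·0!) = 1
Σ = 1  ⇒  CG² = 1/3·1² = 1/3
CG = +√(1/3) = +0.577350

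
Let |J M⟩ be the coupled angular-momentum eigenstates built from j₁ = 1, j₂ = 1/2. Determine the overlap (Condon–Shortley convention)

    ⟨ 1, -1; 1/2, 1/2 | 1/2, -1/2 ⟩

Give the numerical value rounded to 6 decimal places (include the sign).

−√(2/3) ≈ -0.816497

triangle: 1!·1!·0!/3! = 1/6
(j±m)!: 0!·2!·1!·0!·0!·1! = 2
prefactor² = (2J+1)·Δ·N² = 2/3
  k=1: −1/(1!·0!·1!·0!·0!·0!) = -1
Σ = -1  ⇒  CG² = 2/3·(-1)² = 2/3
CG = −√(2/3) = -0.816497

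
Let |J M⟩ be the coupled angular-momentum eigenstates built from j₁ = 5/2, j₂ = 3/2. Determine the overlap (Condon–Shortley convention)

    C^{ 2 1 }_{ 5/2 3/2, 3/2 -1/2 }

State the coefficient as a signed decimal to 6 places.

√[5·2!3!1!/7! · 4!1!1!2!3!1!] = √(24/7)
  +(−1)^0/∏(0,2,1,1,2,0)! = 1/4  (running 1/4)
  +(−1)^1/∏(1,1,0,0,3,1)! = -1/6  (running 1/12)
⟨..|..⟩ = √(24/7)·(1/12) = +0.154303

+√(1/42) = +0.154303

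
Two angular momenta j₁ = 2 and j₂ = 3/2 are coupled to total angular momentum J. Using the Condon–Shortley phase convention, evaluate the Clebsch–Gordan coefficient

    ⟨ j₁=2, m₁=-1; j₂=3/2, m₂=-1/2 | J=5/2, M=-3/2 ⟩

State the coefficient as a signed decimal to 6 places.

j₁+j₂−J=1  J+j₁−j₂=3  J−j₁+j₂=2  j₁+j₂+J+1=7
(j₁±m₁, j₂±m₂, J±M) = (1,3,1,2,1,4)
P² = 144/35
sum k=0..1:
  [0] +1/6 = 1/6
  [1] −1/4 = -1/4
S = -1/12
C² = P²·S² = 1/35 ; C = -0.169031

−√(1/35) = -0.169031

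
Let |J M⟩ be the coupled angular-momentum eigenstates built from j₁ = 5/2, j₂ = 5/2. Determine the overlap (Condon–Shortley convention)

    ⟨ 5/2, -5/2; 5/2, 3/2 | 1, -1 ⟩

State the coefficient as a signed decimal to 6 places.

triangle: 4!*1!*1!/7! = 24/5040
(j±m)!: 0!*5!*4!*1!*0!*2! = 5760
prefactor² = (2J+1)*Δ*N² = 576/7
  k=4: +1/(4!*0!*1!*0!*0!*1!) = 1/24
Σ = 1/24  ⇒  CG² = 576/7*1/24² = 1/7
CG = +√(1/7) = +0.377964

+0.377964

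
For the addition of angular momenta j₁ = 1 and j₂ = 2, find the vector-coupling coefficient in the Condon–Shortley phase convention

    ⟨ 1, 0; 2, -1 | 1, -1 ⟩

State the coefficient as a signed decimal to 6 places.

-0.547723  (= −√(3/10))

triangle: 2!*0!*2!/5! = 4/120
(j±m)!: 1!*1!*1!*3!*0!*2! = 12
prefactor² = (2J+1)*Δ*N² = 6/5
  k=1: −1/(1!*1!*0!*0!*0!*2!) = -1/2
Σ = -1/2  ⇒  CG² = 6/5*(-1/2)² = 3/10
CG = −√(3/10) = -0.547723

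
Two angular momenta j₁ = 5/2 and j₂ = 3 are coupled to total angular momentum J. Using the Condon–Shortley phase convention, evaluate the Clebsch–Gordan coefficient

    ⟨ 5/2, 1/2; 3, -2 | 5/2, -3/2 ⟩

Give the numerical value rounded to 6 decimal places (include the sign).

−√(1/14) = -0.267261

j₁+j₂−J=3  J+j₁−j₂=2  J−j₁+j₂=3  j₁+j₂+J+1=9
(j₁±m₁, j₂±m₂, J±M) = (3,2,1,5,1,4)
P² = 288/7
sum k=0..1:
  [0] +1/24 = 1/24
  [1] −1/12 = -1/12
S = -1/24
C² = P²·S² = 1/14 ; C = -0.267261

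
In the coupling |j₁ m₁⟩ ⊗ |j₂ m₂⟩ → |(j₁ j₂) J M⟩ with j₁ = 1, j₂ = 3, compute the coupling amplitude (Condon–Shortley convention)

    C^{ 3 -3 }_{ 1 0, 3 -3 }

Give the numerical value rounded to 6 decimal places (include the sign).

√[7·1!1!5!/8! · 1!1!0!6!0!6!] = √(10800)
  +(−1)^0/∏(0,1,1,0,0,5)! = 1/120  (running 1/120)
⟨..|..⟩ = √(10800)·(1/120) = +0.866025

+√(3/4) ≈ +0.866025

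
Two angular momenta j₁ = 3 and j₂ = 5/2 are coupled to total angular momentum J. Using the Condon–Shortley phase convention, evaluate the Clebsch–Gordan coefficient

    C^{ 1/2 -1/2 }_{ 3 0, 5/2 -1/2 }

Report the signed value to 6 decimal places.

+0.377964  (= +√(1/7))

j₁+j₂−J=5  J+j₁−j₂=1  J−j₁+j₂=0  j₁+j₂+J+1=7
(j₁±m₁, j₂±m₂, J±M) = (3,3,2,3,0,1)
P² = 144/7
sum k=2..2:
  [2] +1/12 = 1/12
S = 1/12
C² = P²·S² = 1/7 ; C = +0.377964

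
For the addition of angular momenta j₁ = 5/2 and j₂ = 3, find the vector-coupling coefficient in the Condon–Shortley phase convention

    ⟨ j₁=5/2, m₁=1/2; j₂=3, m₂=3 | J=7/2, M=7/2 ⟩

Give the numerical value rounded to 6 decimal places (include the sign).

j₁+j₂−J=2  J+j₁−j₂=3  J−j₁+j₂=4  j₁+j₂+J+1=10
(j₁±m₁, j₂±m₂, J±M) = (3,2,6,0,7,0)
P² = 27648
sum k=2..2:
  [2] +1/288 = 1/288
S = 1/288
C² = P²·S² = 1/3 ; C = +0.577350

+√(1/3) = +0.577350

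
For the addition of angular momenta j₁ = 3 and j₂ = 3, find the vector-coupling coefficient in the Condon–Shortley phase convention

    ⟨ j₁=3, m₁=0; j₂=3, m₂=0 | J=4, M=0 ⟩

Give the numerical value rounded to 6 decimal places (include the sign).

√[9·2!4!4!/11! · 3!3!3!3!4!4!] = √(373248/1925)
  +(−1)^0/∏(0,2,3,3,1,1)! = 1/72  (running 1/72)
  +(−1)^1/∏(1,1,2,2,2,2)! = -1/16  (running -7/144)
  +(−1)^2/∏(2,0,1,1,3,3)! = 1/72  (running -5/144)
⟨..|..⟩ = √(373248/1925)·(-5/144) = -0.483494

-0.483494  (= −√(18/77))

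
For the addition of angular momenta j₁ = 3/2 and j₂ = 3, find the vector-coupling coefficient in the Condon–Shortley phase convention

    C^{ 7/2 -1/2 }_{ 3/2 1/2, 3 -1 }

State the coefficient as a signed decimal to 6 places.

+√(2/7) ≈ +0.534522

j₁+j₂−J=1  J+j₁−j₂=2  J−j₁+j₂=5  j₁+j₂+J+1=9
(j₁±m₁, j₂±m₂, J±M) = (2,1,2,4,3,4)
P² = 512/7
sum k=0..1:
  [0] +1/12 = 1/12
  [1] −1/48 = -1/48
S = 1/16
C² = P²·S² = 2/7 ; C = +0.534522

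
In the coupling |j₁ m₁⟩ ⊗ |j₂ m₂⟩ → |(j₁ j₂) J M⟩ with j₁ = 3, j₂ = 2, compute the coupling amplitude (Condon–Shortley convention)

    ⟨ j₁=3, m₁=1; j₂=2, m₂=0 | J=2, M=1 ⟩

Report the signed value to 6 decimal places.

√[5·3!3!1!/8! · 4!2!2!2!3!1!] = √(36/7)
  +(−1)^1/∏(1,2,1,1,2,0)! = -1/4  (running -1/4)
  +(−1)^2/∏(2,1,0,0,3,1)! = 1/12  (running -1/6)
⟨..|..⟩ = √(36/7)·(-1/6) = -0.377964

-0.377964  (= −√(1/7))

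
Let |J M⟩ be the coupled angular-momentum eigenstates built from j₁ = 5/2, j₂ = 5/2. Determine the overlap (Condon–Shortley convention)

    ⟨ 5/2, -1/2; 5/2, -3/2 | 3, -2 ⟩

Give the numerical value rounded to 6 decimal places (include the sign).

-0.288675  (= −√(1/12))

√[7·2!3!3!/9! · 2!3!1!4!1!5!] = √(48)
  +(−1)^0/∏(0,2,3,1,0,2)! = 1/24  (running 1/24)
  +(−1)^1/∏(1,1,2,0,1,3)! = -1/12  (running -1/24)
⟨..|..⟩ = √(48)·(-1/24) = -0.288675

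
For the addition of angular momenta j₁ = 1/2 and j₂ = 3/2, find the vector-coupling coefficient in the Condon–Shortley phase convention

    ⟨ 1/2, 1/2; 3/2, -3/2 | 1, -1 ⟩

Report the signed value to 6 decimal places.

j₁+j₂−J=1  J+j₁−j₂=0  J−j₁+j₂=2  j₁+j₂+J+1=4
(j₁±m₁, j₂±m₂, J±M) = (1,0,0,3,0,2)
P² = 3
sum k=0..0:
  [0] +1/2 = 1/2
S = 1/2
C² = P²·S² = 3/4 ; C = +0.866025

+√(3/4) = +0.866025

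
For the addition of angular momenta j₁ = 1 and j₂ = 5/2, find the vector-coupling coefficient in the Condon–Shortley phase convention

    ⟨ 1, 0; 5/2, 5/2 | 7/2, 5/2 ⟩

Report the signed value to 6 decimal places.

triangle: 0!·2!·5!/8! = 240/40320
(j±m)!: 1!·1!·5!·0!·6!·1! = 86400
prefactor² = (2J+1)·Δ·N² = 28800/7
  k=0: +1/(0!·0!·1!·5!·1!·0!) = 1/120
Σ = 1/120  ⇒  CG² = 28800/7·1/120² = 2/7
CG = +√(2/7) = +0.534522

+0.534522  (= +√(2/7))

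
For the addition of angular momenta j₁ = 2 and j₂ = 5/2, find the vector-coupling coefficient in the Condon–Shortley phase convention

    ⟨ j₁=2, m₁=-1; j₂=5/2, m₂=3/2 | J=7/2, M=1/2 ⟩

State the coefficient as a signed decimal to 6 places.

j₁+j₂−J=1  J+j₁−j₂=3  J−j₁+j₂=4  j₁+j₂+J+1=9
(j₁±m₁, j₂±m₂, J±M) = (1,3,4,1,4,3)
P² = 2304/35
sum k=0..1:
  [0] +1/144 = 1/144
  [1] −1/12 = -1/12
S = -11/144
C² = P²·S² = 121/315 ; C = -0.619780

-0.619780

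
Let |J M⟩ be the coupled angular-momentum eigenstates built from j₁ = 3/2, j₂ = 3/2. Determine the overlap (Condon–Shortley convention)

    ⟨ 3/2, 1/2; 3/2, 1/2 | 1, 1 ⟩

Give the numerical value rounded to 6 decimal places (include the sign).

−√(2/5) = -0.632456

√[3·2!1!1!/5! · 2!1!2!1!2!0!] = √(2/5)
  +(−1)^1/∏(1,1,0,1,1,0)! = -1  (running -1)
⟨..|..⟩ = √(2/5)·(-1) = -0.632456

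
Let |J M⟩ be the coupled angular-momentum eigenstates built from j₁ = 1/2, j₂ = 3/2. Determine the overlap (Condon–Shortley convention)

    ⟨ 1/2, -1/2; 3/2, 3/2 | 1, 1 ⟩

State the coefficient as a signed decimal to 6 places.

-0.866025

j₁+j₂−J=1  J+j₁−j₂=0  J−j₁+j₂=2  j₁+j₂+J+1=4
(j₁±m₁, j₂±m₂, J±M) = (0,1,3,0,2,0)
P² = 3
sum k=1..1:
  [1] −1/2 = -1/2
S = -1/2
C² = P²·S² = 3/4 ; C = -0.866025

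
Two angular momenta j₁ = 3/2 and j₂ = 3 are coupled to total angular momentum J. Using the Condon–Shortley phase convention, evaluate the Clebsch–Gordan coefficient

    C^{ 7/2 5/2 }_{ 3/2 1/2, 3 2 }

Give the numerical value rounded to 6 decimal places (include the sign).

−√(1/7) = -0.377964

triangle: 1!×2!×5!/9! = 240/362880
(j±m)!: 2!×1!×5!×1!×6!×1! = 172800
prefactor² = (2J+1)×Δ×N² = 6400/7
  k=0: +1/(0!×1!×1!×5!×1!×0!) = 1/120
  k=1: −1/(1!×0!×0!×4!×2!×1!) = -1/48
Σ = -1/80  ⇒  CG² = 6400/7×(-1/80)² = 1/7
CG = −√(1/7) = -0.377964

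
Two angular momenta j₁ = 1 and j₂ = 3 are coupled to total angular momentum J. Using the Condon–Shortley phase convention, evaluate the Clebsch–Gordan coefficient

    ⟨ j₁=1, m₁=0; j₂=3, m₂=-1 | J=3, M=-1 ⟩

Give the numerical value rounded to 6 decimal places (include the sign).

+√(1/12) ≈ +0.288675

j₁+j₂−J=1  J+j₁−j₂=1  J−j₁+j₂=5  j₁+j₂+J+1=8
(j₁±m₁, j₂±m₂, J±M) = (1,1,2,4,2,4)
P² = 48
sum k=0..1:
  [0] +1/12 = 1/12
  [1] −1/24 = -1/24
S = 1/24
C² = P²·S² = 1/12 ; C = +0.288675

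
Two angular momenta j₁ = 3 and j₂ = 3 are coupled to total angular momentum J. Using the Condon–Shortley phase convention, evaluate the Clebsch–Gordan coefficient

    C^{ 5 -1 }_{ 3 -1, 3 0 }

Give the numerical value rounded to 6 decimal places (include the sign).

triangle: 1!·5!·5!/12! = 14400/479001600
(j±m)!: 2!·4!·3!·3!·4!·6! = 29859840
prefactor² = (2J+1)·Δ·N² = 69120/7
  k=0: +1/(0!·1!·4!·3!·1!·2!) = 1/288
  k=1: −1/(1!·0!·3!·2!·2!·3!) = -1/144
Σ = -1/288  ⇒  CG² = 69120/7·(-1/288)² = 5/42
CG = −√(5/42) = -0.345033

−√(5/42) ≈ -0.345033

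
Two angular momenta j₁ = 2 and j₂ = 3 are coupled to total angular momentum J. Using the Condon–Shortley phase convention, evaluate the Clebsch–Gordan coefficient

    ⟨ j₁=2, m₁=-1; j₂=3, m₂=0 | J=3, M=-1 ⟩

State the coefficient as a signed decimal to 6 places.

-0.182574

j₁+j₂−J=2  J+j₁−j₂=2  J−j₁+j₂=4  j₁+j₂+J+1=9
(j₁±m₁, j₂±m₂, J±M) = (1,3,3,3,2,4)
P² = 96/5
sum k=1..2:
  [1] −1/8 = -1/8
  [2] +1/12 = 1/12
S = -1/24
C² = P²·S² = 1/30 ; C = -0.182574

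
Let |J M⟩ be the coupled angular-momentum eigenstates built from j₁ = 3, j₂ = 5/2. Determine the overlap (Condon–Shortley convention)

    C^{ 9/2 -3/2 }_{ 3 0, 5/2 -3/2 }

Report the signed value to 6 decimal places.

+0.540562  (= +√(45/154))

triangle: 1!·5!·4!/11! = 2880/39916800
(j±m)!: 3!·3!·1!·4!·3!·6! = 3732480
prefactor² = (2J+1)·Δ·N² = 207360/77
  k=0: +1/(0!·1!·3!·1!·2!·3!) = 1/72
  k=1: −1/(1!·0!·2!·0!·3!·4!) = -1/288
Σ = 1/96  ⇒  CG² = 207360/77·1/96² = 45/154
CG = +√(45/154) = +0.540562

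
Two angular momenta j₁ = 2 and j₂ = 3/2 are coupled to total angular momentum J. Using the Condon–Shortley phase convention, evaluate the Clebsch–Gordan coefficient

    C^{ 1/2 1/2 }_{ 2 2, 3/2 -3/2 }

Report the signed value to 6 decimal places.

√[2·3!1!0!/5! · 4!0!0!3!1!0!] = √(72/5)
  +(−1)^0/∏(0,3,0,0,1,0)! = 1/6  (running 1/6)
⟨..|..⟩ = √(72/5)·(1/6) = +0.632456

+0.632456  (= +√(2/5))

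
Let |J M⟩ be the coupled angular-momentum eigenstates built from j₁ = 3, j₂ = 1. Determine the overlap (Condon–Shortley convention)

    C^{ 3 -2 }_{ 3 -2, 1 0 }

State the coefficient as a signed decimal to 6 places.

-0.577350  (= −√(1/3))

√[7·1!5!1!/8! · 1!5!1!1!1!5!] = √(300)
  +(−1)^0/∏(0,1,5,1,0,0)! = 1/120  (running 1/120)
  +(−1)^1/∏(1,0,4,0,1,1)! = -1/24  (running -1/30)
⟨..|..⟩ = √(300)·(-1/30) = -0.577350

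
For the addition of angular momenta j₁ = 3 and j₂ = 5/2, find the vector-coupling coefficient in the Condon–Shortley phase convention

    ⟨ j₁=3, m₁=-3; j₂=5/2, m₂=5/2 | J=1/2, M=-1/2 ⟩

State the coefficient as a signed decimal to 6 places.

−√(2/7) ≈ -0.534522

j₁+j₂−J=5  J+j₁−j₂=1  J−j₁+j₂=0  j₁+j₂+J+1=7
(j₁±m₁, j₂±m₂, J±M) = (0,6,5,0,0,1)
P² = 28800/7
sum k=5..5:
  [5] −1/120 = -1/120
S = -1/120
C² = P²·S² = 2/7 ; C = -0.534522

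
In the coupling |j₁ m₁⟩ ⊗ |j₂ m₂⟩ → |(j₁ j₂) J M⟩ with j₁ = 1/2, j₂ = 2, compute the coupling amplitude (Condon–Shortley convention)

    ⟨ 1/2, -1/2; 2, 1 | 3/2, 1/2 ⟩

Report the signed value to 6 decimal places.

triangle: 1!×0!×3!/5! = 6/120
(j±m)!: 0!×1!×3!×1!×2!×1! = 12
prefactor² = (2J+1)×Δ×N² = 12/5
  k=1: −1/(1!×0!×0!×2!×0!×1!) = -1/2
Σ = -1/2  ⇒  CG² = 12/5×(-1/2)² = 3/5
CG = −√(3/5) = -0.774597

-0.774597  (= −√(3/5))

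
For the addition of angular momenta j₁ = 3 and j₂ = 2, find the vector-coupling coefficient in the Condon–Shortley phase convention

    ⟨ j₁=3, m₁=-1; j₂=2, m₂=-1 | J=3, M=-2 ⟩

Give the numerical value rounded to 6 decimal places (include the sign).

-0.500000  (= −√(1/4))

triangle: 2!*4!*2!/9! = 96/362880
(j±m)!: 2!*4!*1!*3!*1!*5! = 34560
prefactor² = (2J+1)*Δ*N² = 64
  k=0: +1/(0!*2!*4!*1!*0!*1!) = 1/48
  k=1: −1/(1!*1!*3!*0!*1!*2!) = -1/12
Σ = -1/16  ⇒  CG² = 64*(-1/16)² = 1/4
CG = −√(1/4) = -0.500000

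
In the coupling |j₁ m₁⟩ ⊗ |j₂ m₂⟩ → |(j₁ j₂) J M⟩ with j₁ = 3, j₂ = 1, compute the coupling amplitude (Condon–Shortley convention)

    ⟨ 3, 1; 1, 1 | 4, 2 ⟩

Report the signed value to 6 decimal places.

triangle: 0!×6!×2!/9! = 1440/362880
(j±m)!: 4!×2!×2!×0!×6!×2! = 138240
prefactor² = (2J+1)×Δ×N² = 34560/7
  k=0: +1/(0!×0!×2!×2!×4!×0!) = 1/96
Σ = 1/96  ⇒  CG² = 34560/7×1/96² = 15/28
CG = +√(15/28) = +0.731925

+√(15/28) ≈ +0.731925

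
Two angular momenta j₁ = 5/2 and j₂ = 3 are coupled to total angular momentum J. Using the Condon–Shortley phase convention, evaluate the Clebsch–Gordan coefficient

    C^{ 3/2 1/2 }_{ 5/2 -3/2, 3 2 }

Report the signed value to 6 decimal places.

-0.218218

√[4·4!1!2!/8! · 1!4!5!1!2!1!] = √(192/7)
  +(−1)^3/∏(3,1,1,2,0,0)! = -1/12  (running -1/12)
  +(−1)^4/∏(4,0,0,1,1,1)! = 1/24  (running -1/24)
⟨..|..⟩ = √(192/7)·(-1/24) = -0.218218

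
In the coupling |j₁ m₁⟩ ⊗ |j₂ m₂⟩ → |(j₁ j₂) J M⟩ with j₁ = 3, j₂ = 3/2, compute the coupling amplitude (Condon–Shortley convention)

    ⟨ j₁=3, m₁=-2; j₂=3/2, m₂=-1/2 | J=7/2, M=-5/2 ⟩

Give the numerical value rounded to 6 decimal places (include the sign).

√[8·1!5!2!/9! · 1!5!1!2!1!6!] = √(6400/7)
  +(−1)^0/∏(0,1,5,1,0,1)! = 1/120  (running 1/120)
  +(−1)^1/∏(1,0,4,0,1,2)! = -1/48  (running -1/80)
⟨..|..⟩ = √(6400/7)·(-1/80) = -0.377964

-0.377964  (= −√(1/7))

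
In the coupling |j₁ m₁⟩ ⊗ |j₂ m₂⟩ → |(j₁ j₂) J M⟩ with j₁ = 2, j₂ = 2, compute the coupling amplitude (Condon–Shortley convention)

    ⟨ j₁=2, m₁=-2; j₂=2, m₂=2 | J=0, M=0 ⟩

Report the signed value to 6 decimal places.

√[1·4!0!0!/5! · 0!4!4!0!0!0!] = √(576/5)
  +(−1)^4/∏(4,0,0,0,0,0)! = 1/24  (running 1/24)
⟨..|..⟩ = √(576/5)·(1/24) = +0.447214

+√(1/5) ≈ +0.447214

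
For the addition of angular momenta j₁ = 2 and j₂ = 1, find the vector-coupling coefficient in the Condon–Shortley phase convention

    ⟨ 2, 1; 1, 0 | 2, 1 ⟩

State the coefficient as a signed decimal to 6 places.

+√(1/6) = +0.408248

j₁+j₂−J=1  J+j₁−j₂=3  J−j₁+j₂=1  j₁+j₂+J+1=6
(j₁±m₁, j₂±m₂, J±M) = (3,1,1,1,3,1)
P² = 3/2
sum k=0..1:
  [0] +1/2 = 1/2
  [1] −1/6 = -1/6
S = 1/3
C² = P²·S² = 1/6 ; C = +0.408248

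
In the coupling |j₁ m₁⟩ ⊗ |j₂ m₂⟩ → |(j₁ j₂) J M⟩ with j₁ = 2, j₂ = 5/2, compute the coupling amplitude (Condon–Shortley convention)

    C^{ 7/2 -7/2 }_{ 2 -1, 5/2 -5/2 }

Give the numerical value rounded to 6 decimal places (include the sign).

j₁+j₂−J=1  J+j₁−j₂=3  J−j₁+j₂=4  j₁+j₂+J+1=9
(j₁±m₁, j₂±m₂, J±M) = (1,3,0,5,0,7)
P² = 11520
sum k=0..0:
  [0] +1/144 = 1/144
S = 1/144
C² = P²·S² = 5/9 ; C = +0.745356

+√(5/9) = +0.745356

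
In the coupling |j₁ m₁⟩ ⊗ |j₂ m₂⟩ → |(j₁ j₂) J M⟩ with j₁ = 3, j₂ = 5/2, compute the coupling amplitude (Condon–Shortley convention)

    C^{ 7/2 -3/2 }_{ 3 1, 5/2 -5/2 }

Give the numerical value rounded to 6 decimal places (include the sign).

j₁+j₂−J=2  J+j₁−j₂=4  J−j₁+j₂=3  j₁+j₂+J+1=10
(j₁±m₁, j₂±m₂, J±M) = (4,2,0,5,2,5)
P² = 6144/7
sum k=0..0:
  [0] +1/48 = 1/48
S = 1/48
C² = P²·S² = 8/21 ; C = +0.617213

+√(8/21) = +0.617213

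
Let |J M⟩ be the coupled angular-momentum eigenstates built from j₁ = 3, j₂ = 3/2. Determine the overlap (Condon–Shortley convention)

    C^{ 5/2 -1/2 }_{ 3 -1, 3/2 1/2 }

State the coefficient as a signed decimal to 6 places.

j₁+j₂−J=2  J+j₁−j₂=4  J−j₁+j₂=1  j₁+j₂+J+1=8
(j₁±m₁, j₂±m₂, J±M) = (2,4,2,1,2,3)
P² = 288/35
sum k=1..2:
  [1] −1/6 = -1/6
  [2] +1/8 = 1/8
S = -1/24
C² = P²·S² = 1/70 ; C = -0.119523

−√(1/70) ≈ -0.119523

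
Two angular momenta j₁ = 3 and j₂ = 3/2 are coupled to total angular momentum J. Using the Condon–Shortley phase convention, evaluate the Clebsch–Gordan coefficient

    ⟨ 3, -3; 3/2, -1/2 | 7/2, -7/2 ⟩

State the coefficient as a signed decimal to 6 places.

triangle: 1!*5!*2!/9! = 240/362880
(j±m)!: 0!*6!*1!*2!*0!*7! = 7257600
prefactor² = (2J+1)*Δ*N² = 38400
  k=1: −1/(1!*0!*5!*0!*0!*2!) = -1/240
Σ = -1/240  ⇒  CG² = 38400*(-1/240)² = 2/3
CG = −√(2/3) = -0.816497

−√(2/3) ≈ -0.816497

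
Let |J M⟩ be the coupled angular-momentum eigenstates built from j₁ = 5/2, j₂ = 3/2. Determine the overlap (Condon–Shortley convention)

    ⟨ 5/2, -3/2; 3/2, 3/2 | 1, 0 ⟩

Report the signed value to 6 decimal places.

j₁+j₂−J=3  J+j₁−j₂=2  J−j₁+j₂=0  j₁+j₂+J+1=6
(j₁±m₁, j₂±m₂, J±M) = (1,4,3,0,1,1)
P² = 36/5
sum k=3..3:
  [3] −1/6 = -1/6
S = -1/6
C² = P²·S² = 1/5 ; C = -0.447214

−√(1/5) ≈ -0.447214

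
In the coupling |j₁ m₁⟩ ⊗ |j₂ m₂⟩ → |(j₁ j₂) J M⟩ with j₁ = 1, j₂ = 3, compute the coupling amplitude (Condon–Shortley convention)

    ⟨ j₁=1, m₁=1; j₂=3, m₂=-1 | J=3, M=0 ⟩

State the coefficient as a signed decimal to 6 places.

+√(1/2) = +0.707107

j₁+j₂−J=1  J+j₁−j₂=1  J−j₁+j₂=5  j₁+j₂+J+1=8
(j₁±m₁, j₂±m₂, J±M) = (2,0,2,4,3,3)
P² = 72
sum k=0..0:
  [0] +1/12 = 1/12
S = 1/12
C² = P²·S² = 1/2 ; C = +0.707107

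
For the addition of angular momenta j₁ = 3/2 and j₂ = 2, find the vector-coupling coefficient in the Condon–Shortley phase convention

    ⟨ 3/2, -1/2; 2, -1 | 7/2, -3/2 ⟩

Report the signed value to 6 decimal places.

j₁+j₂−J=0  J+j₁−j₂=3  J−j₁+j₂=4  j₁+j₂+J+1=8
(j₁±m₁, j₂±m₂, J±M) = (1,2,1,3,2,5)
P² = 576/7
sum k=0..0:
  [0] +1/12 = 1/12
S = 1/12
C² = P²·S² = 4/7 ; C = +0.755929

+√(4/7) ≈ +0.755929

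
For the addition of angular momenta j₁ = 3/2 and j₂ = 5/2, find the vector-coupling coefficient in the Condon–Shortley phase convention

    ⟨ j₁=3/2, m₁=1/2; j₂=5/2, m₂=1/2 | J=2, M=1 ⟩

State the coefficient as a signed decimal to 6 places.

triangle: 2!×1!×3!/7! = 12/5040
(j±m)!: 2!×1!×3!×2!×3!×1! = 144
prefactor² = (2J+1)×Δ×N² = 12/7
  k=0: +1/(0!×2!×1!×3!×0!×0!) = 1/12
  k=1: −1/(1!×1!×0!×2!×1!×1!) = -1/2
Σ = -5/12  ⇒  CG² = 12/7×(-5/12)² = 25/84
CG = −√(25/84) = -0.545545

-0.545545  (= −√(25/84))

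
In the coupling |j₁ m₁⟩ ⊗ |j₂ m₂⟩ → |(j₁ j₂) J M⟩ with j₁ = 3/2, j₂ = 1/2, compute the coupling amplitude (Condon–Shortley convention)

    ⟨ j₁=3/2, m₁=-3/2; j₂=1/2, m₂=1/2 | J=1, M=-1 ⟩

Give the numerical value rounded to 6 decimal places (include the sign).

−√(3/4) ≈ -0.866025

triangle: 1!·2!·0!/4! = 2/24
(j±m)!: 0!·3!·1!·0!·0!·2! = 12
prefactor² = (2J+1)·Δ·N² = 3
  k=1: −1/(1!·0!·2!·0!·0!·0!) = -1/2
Σ = -1/2  ⇒  CG² = 3·(-1/2)² = 3/4
CG = −√(3/4) = -0.866025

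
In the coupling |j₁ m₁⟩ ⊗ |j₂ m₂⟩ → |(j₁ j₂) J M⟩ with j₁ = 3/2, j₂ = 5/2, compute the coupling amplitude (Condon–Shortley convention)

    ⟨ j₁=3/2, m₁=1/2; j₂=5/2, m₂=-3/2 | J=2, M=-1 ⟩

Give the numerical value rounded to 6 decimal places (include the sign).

+0.154303

j₁+j₂−J=2  J+j₁−j₂=1  J−j₁+j₂=3  j₁+j₂+J+1=7
(j₁±m₁, j₂±m₂, J±M) = (2,1,1,4,1,3)
P² = 24/7
sum k=0..1:
  [0] +1/4 = 1/4
  [1] −1/6 = -1/6
S = 1/12
C² = P²·S² = 1/42 ; C = +0.154303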